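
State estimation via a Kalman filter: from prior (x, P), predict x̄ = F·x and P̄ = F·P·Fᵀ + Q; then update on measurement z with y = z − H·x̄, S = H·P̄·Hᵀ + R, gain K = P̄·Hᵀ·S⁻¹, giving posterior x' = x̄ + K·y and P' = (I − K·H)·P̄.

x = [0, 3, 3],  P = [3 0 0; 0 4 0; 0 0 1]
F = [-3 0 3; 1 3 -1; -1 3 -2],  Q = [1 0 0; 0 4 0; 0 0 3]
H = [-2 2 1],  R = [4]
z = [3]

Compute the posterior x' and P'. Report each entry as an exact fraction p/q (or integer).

x' = [2406/299, 2235/299, 1227/299]
P' = [13101/598 6789/598 6122/299; 6789/598 4703/598 2380/299; 6122/299 2380/299 7704/299]

x̄ = F·x = [9, 6, 3]
P̄ = F·P·Fᵀ + Q = [37 -12 3; -12 44 35; 3 35 46]
y = z − H·x̄ = [6]
S = H·P̄·Hᵀ + R = [598]
K = P̄·Hᵀ·S⁻¹ = [-95/598; 147/598; 55/299]
x' = x̄ + K·y = [2406/299, 2235/299, 1227/299]
P' = (I − K·H)·P̄ = [13101/598 6789/598 6122/299; 6789/598 4703/598 2380/299; 6122/299 2380/299 7704/299]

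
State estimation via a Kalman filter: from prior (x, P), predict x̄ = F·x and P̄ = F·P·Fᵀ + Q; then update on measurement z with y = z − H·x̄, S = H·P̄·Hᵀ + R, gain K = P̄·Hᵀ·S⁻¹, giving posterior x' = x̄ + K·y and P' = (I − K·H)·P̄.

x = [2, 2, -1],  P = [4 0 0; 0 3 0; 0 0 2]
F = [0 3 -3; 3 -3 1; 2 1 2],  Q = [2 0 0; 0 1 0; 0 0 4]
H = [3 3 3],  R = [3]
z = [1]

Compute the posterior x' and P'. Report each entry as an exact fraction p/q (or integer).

x' = [2594/331, -2151/331, -321/331]
P' = [15194/331 -12639/331 -2544/331; -12639/331 13734/331 -1043/331; -2544/331 -1043/331 3634/331]

x̄ = F·x = [9, -1, 4]
P̄ = F·P·Fᵀ + Q = [47 -33 -3; -33 66 19; -3 19 31]
y = z − H·x̄ = [-35]
S = H·P̄·Hᵀ + R = [993]
K = P̄·Hᵀ·S⁻¹ = [11/331; 52/331; 47/331]
x' = x̄ + K·y = [2594/331, -2151/331, -321/331]
P' = (I − K·H)·P̄ = [15194/331 -12639/331 -2544/331; -12639/331 13734/331 -1043/331; -2544/331 -1043/331 3634/331]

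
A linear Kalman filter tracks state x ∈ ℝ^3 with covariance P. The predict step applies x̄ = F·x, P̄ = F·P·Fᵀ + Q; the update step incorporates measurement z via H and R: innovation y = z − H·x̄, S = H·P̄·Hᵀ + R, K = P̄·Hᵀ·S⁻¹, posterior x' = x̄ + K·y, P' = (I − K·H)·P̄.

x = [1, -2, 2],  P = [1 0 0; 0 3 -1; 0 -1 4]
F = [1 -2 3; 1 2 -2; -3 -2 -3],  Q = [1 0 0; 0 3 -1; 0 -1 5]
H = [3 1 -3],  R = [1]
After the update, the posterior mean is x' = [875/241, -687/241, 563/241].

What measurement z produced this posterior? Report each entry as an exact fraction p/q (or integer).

z = [1]

x̄ = F·x = [11, -7, -5]
P̄ = F·P·Fᵀ + Q = [62 -45 -27; -45 40 10; -27 10 50]
S = H·P̄·Hᵀ + R = [1205]
K = P̄·Hᵀ·S⁻¹ = [222/1205; -25/241; -221/1205]
x' − x̄ = [-1776/241, 1000/241, 1768/241] = K·y
y = (KᵀK)⁻¹·Kᵀ·(x' − x̄) = [-40]
z = y + H·x̄ = [-40] + [41] = [1]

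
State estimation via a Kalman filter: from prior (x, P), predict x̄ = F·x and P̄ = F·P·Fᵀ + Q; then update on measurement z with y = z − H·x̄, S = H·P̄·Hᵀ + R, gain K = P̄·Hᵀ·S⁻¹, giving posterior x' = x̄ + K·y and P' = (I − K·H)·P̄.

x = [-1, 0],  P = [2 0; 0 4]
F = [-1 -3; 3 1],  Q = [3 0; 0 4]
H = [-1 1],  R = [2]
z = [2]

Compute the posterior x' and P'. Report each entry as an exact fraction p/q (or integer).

x̄ = F·x = [1, -3]
P̄ = F·P·Fᵀ + Q = [41 -18; -18 26]
y = z − H·x̄ = [6]
S = H·P̄·Hᵀ + R = [105]
K = P̄·Hᵀ·S⁻¹ = [-59/105; 44/105]
x' = x̄ + K·y = [-83/35, -17/35]
P' = (I − K·H)·P̄ = [824/105 706/105; 706/105 794/105]

x' = [-83/35, -17/35]
P' = [824/105 706/105; 706/105 794/105]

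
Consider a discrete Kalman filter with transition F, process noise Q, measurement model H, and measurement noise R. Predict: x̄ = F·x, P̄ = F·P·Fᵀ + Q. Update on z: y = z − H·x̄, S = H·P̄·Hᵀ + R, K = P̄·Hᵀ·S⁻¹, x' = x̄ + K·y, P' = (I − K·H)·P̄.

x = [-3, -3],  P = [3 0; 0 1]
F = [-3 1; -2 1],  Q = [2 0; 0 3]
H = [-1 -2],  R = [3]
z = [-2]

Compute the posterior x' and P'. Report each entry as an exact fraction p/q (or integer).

x' = [358/173, 9/173]
P' = [566/173 -181/173; -181/173 167/173]

x̄ = F·x = [6, 3]
P̄ = F·P·Fᵀ + Q = [30 19; 19 16]
y = z − H·x̄ = [10]
S = H·P̄·Hᵀ + R = [173]
K = P̄·Hᵀ·S⁻¹ = [-68/173; -51/173]
x' = x̄ + K·y = [358/173, 9/173]
P' = (I − K·H)·P̄ = [566/173 -181/173; -181/173 167/173]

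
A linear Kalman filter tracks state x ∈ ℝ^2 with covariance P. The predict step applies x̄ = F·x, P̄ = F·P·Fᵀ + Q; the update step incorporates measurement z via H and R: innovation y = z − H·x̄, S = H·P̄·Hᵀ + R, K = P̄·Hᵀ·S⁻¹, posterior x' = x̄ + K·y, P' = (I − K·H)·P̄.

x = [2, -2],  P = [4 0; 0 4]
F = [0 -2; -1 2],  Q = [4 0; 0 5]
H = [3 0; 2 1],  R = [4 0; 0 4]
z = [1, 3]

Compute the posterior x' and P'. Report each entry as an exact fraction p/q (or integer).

x' = [149/258, 226/387]
P' = [18/43 -92/129; -92/129 1636/387]

x̄ = F·x = [4, -6]
P̄ = F·P·Fᵀ + Q = [20 -16; -16 25]
y = z − H·x̄ = [-11, 1]
S = H·P̄·Hᵀ + R = [184 72; 72 45]
K = P̄·Hᵀ·S⁻¹ = [27/86 4/129; -23/43 271/387]
x' = x̄ + K·y = [149/258, 226/387]
P' = (I − K·H)·P̄ = [18/43 -92/129; -92/129 1636/387]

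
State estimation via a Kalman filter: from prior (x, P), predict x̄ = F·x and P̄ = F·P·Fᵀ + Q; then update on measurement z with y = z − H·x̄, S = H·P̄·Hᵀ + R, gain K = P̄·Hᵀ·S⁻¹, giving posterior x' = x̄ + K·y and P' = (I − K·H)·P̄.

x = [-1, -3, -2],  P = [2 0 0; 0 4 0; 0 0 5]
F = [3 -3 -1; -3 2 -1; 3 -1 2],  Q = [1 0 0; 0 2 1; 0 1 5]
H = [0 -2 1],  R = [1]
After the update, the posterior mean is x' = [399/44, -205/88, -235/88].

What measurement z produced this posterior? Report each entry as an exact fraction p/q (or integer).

z = [2]

x̄ = F·x = [8, -1, -4]
P̄ = F·P·Fᵀ + Q = [60 -37 20; -37 41 -35; 20 -35 47]
S = H·P̄·Hᵀ + R = [352]
K = P̄·Hᵀ·S⁻¹ = [47/176; -117/352; 117/352]
x' − x̄ = [47/44, -117/88, 117/88] = K·y
y = (KᵀK)⁻¹·Kᵀ·(x' − x̄) = [4]
z = y + H·x̄ = [4] + [-2] = [2]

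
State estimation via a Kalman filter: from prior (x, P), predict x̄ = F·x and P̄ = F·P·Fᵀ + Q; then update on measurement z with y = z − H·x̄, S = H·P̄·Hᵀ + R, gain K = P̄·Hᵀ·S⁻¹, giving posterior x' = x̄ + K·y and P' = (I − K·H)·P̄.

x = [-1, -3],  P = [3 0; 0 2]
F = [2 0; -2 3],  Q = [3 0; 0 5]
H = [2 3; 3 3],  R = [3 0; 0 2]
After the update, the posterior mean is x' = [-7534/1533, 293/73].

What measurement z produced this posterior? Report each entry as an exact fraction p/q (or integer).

x̄ = F·x = [-2, -7]
P̄ = F·P·Fᵀ + Q = [15 -12; -12 35]
S = H·P̄·Hᵀ + R = [234 225; 225 236]
K = P̄·Hᵀ·S⁻¹ = [-1147/1533 384/511; 57/73 -33/73]
x' − x̄ = [-4468/1533, 804/73] = K·y
y = (KᵀK)⁻¹·Kᵀ·(x' − x̄) = [28, 24]
z = y + H·x̄ = [28, 24] + [-25, -27] = [3, -3]

z = [3, -3]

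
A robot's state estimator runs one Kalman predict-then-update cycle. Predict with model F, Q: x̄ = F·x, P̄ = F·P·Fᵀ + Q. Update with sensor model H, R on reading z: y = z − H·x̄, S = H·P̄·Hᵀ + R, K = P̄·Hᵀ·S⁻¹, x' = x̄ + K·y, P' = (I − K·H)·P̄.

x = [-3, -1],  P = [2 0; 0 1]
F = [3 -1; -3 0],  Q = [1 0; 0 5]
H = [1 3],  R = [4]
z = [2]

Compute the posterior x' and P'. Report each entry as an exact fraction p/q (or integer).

x̄ = F·x = [-8, 9]
P̄ = F·P·Fᵀ + Q = [20 -18; -18 23]
y = z − H·x̄ = [-17]
S = H·P̄·Hᵀ + R = [123]
K = P̄·Hᵀ·S⁻¹ = [-34/123; 17/41]
x' = x̄ + K·y = [-406/123, 80/41]
P' = (I − K·H)·P̄ = [1304/123 -160/41; -160/41 76/41]

x' = [-406/123, 80/41]
P' = [1304/123 -160/41; -160/41 76/41]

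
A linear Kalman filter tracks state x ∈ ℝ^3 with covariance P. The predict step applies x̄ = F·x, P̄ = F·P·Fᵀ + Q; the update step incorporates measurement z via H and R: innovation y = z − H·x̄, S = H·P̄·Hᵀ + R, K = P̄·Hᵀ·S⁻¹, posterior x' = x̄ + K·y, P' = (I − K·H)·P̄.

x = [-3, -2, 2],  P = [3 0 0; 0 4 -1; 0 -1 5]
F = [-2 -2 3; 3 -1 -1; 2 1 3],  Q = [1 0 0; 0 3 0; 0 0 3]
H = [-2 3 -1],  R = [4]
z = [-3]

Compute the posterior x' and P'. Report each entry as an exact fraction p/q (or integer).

x' = [3248/1121, -1665/1121, -7912/1121]
P' = [22422/1121 15528/1121 2828/1121; 15528/1121 17141/1121 19743/1121; 2828/1121 19743/1121 53993/1121]

x̄ = F·x = [16, -9, -2]
P̄ = F·P·Fᵀ + Q = [86 -24 28; -24 37 3; 28 3 58]
y = z − H·x̄ = [54]
S = H·P̄·Hᵀ + R = [1121]
K = P̄·Hᵀ·S⁻¹ = [-272/1121; 156/1121; -105/1121]
x' = x̄ + K·y = [3248/1121, -1665/1121, -7912/1121]
P' = (I − K·H)·P̄ = [22422/1121 15528/1121 2828/1121; 15528/1121 17141/1121 19743/1121; 2828/1121 19743/1121 53993/1121]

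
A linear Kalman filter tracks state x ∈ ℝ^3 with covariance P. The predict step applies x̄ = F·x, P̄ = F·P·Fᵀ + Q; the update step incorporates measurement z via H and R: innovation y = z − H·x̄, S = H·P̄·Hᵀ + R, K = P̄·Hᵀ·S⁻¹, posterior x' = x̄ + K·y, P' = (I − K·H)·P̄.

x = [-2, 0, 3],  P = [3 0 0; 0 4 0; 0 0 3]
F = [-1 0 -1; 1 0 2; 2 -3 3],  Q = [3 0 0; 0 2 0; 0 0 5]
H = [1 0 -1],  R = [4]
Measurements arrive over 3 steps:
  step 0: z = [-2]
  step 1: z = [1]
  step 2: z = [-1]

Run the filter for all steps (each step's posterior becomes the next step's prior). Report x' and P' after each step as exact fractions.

step 0: x' = [-9/41, 120/41, 235/123], P' = [177/41 -105/41 145/41; -105/41 334/41 -61/41; 145/41 -61/41 815/123]
step 1: x' = [-90326/48815, 187371/48815, -139533/48815], P' = [251298/48815 -224388/48815 212254/48815; -224388/48815 581953/48815 -166364/48815; 212254/48815 -166364/48815 366502/48815]
step 2: x' = [-20729143/27074887, 15772748/27074887, 83656/3867841], P' = [142188850/27074887 -129238342/27074887 17441618/3867841; -129238342/27074887 331431348/27074887 -14188450/3867841; 17441618/3867841 -14188450/3867841 29930330/3867841]

step 0: x̄ = F·x = [-1, 4, 5]
step 0: P̄ = F·P·Fᵀ + Q = [9 -9 -15; -9 17 24; -15 24 80]
step 0: y = z − H·x̄ = [4]
step 0: S = H·P̄·Hᵀ + R = [123]
step 0: K = P̄·Hᵀ·S⁻¹ = [8/41; -11/41; -95/123]
step 0: x' = x̄ + K·y = [-9/41, 120/41, 235/123]
step 0: P' = (I − K·H)·P̄ = [177/41 -105/41 145/41; -105/41 334/41 -61/41; 145/41 -61/41 815/123]
step 1: x̄ = F·x = [-208/123, 443/123, -143/41]
step 1: P̄ = F·P·Fᵀ + Q = [2585/123 -3466/123 -2392/41; -3466/123 5777/123 3680/41; -2392/41 3680/41 10462/41]
step 1: y = z − H·x̄ = [-98/123]
step 1: S = H·P̄·Hᵀ + R = [48815/123]
step 1: K = P̄·Hᵀ·S⁻¹ = [9761/48815; -14506/48815; -38562/48815]
step 1: x' = x̄ + K·y = [-90326/48815, 187371/48815, -139533/48815]
step 1: P' = (I − K·H)·P̄ = [251298/48815 -224388/48815 212254/48815; -224388/48815 581953/48815 -166364/48815; 212254/48815 -166364/48815 366502/48815]
step 2: x̄ = F·x = [229859/48815, -369392/48815, -1161364/48815]
step 2: P̄ = F·P·Fᵀ + Q = [1188753/48815 -1621064/48815 -3835628/48815; -1621064/48815 2663952/48815 5858734/48815; -3835628/48815 5858734/48815 18019618/48815]
step 2: y = z − H·x̄ = [-1440038/48815]
step 2: S = H·P̄·Hᵀ + R = [27074887/48815]
step 2: K = P̄·Hᵀ·S⁻¹ = [5024381/27074887; -7479798/27074887; -3122178/3867841]
step 2: x' = x̄ + K·y = [-20729143/27074887, 15772748/27074887, 83656/3867841]
step 2: P' = (I − K·H)·P̄ = [142188850/27074887 -129238342/27074887 17441618/3867841; -129238342/27074887 331431348/27074887 -14188450/3867841; 17441618/3867841 -14188450/3867841 29930330/3867841]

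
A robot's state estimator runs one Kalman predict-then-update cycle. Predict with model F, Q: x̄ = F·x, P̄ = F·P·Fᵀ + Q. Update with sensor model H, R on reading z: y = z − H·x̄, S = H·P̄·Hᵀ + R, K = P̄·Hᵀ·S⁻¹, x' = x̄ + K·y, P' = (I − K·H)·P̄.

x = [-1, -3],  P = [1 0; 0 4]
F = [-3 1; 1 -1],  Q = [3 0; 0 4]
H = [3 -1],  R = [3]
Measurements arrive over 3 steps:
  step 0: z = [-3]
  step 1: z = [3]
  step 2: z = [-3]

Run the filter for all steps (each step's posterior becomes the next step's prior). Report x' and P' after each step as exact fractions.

step 0: x' = [-5/18, 71/33], P' = [13/18 4/3; 4/3 49/11]
step 1: x' = [2517/3506, -2106/1753], P' = [2721/3506 5319/3506; 5319/3506 34995/7012]
step 2: x' = [-14382/15359, 35349/61436], P' = [48729/61436 48285/30718; 48285/30718 634557/122872]

step 0: x̄ = F·x = [0, 2]
step 0: P̄ = F·P·Fᵀ + Q = [16 -7; -7 9]
step 0: y = z − H·x̄ = [-1]
step 0: S = H·P̄·Hᵀ + R = [198]
step 0: K = P̄·Hᵀ·S⁻¹ = [5/18; -5/33]
step 0: x' = x̄ + K·y = [-5/18, 71/33]
step 0: P' = (I − K·H)·P̄ = [13/18 4/3; 4/3 49/11]
step 1: x̄ = F·x = [197/66, -481/198]
step 1: P̄ = F·P·Fᵀ + Q = [131/22 -85/66; -85/66 1289/198]
step 1: y = z − H·x̄ = [-830/99]
step 1: S = H·P̄·Hᵀ + R = [7012/99]
step 1: K = P̄·Hᵀ·S⁻¹ = [474/1753; -1027/7012]
step 1: x' = x̄ + K·y = [2517/3506, -2106/1753]
step 1: P' = (I − K·H)·P̄ = [2721/3506 5319/3506; 5319/3506 34995/7012]
step 2: x̄ = F·x = [-11763/3506, 6729/3506]
step 2: P̄ = F·P·Fᵀ + Q = [41181/7012 -8769/7012; -8769/7012 47209/7012]
step 2: y = z − H·x̄ = [15750/1753]
step 2: S = H·P̄·Hᵀ + R = [122872/1753]
step 2: K = P̄·Hᵀ·S⁻¹ = [16539/61436; -18379/122872]
step 2: x' = x̄ + K·y = [-14382/15359, 35349/61436]
step 2: P' = (I − K·H)·P̄ = [48729/61436 48285/30718; 48285/30718 634557/122872]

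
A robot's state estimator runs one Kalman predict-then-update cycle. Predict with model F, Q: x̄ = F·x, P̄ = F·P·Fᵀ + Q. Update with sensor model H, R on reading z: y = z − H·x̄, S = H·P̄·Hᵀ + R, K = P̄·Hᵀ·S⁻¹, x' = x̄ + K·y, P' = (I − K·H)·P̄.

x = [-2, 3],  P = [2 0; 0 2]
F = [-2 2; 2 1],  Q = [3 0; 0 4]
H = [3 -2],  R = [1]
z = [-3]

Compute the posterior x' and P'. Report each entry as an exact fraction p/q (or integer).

x' = [485/276, 281/69]
P' = [1019/276 374/69; 374/69 566/69]

x̄ = F·x = [10, -1]
P̄ = F·P·Fᵀ + Q = [19 -4; -4 14]
y = z − H·x̄ = [-35]
S = H·P̄·Hᵀ + R = [276]
K = P̄·Hᵀ·S⁻¹ = [65/276; -10/69]
x' = x̄ + K·y = [485/276, 281/69]
P' = (I − K·H)·P̄ = [1019/276 374/69; 374/69 566/69]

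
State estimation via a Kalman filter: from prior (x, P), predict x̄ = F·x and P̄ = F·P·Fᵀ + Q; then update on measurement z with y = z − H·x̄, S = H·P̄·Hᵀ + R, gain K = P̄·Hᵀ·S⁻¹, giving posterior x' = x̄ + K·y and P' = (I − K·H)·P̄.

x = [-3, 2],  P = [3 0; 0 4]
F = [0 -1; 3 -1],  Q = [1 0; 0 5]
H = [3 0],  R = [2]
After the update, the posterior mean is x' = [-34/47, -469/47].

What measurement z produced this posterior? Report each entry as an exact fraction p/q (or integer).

z = [-2]

x̄ = F·x = [-2, -11]
P̄ = F·P·Fᵀ + Q = [5 4; 4 36]
S = H·P̄·Hᵀ + R = [47]
K = P̄·Hᵀ·S⁻¹ = [15/47; 12/47]
x' − x̄ = [60/47, 48/47] = K·y
y = (KᵀK)⁻¹·Kᵀ·(x' − x̄) = [4]
z = y + H·x̄ = [4] + [-6] = [-2]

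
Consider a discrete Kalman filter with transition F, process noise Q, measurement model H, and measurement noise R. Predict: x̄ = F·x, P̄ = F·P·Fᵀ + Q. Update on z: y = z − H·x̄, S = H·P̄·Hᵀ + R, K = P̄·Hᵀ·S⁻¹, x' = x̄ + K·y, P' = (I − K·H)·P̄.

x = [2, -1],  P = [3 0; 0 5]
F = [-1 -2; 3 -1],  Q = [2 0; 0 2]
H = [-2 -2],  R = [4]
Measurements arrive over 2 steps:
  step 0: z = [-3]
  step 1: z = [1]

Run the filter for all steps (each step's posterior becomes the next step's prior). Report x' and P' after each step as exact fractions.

step 0: x' = [-143/62, 483/124], P' = [437/31 -424/31; -424/31 883/62]
step 1: x' = [-97631/43858, 73743/43858], P' = [72689/21929 -68167/21929; -68167/21929 85512/21929]

step 0: x̄ = F·x = [0, 7]
step 0: P̄ = F·P·Fᵀ + Q = [25 1; 1 34]
step 0: y = z − H·x̄ = [11]
step 0: S = H·P̄·Hᵀ + R = [248]
step 0: K = P̄·Hᵀ·S⁻¹ = [-13/62; -35/124]
step 0: x' = x̄ + K·y = [-143/62, 483/124]
step 0: P' = (I − K·H)·P̄ = [437/31 -424/31; -424/31 883/62]
step 1: x̄ = F·x = [-170/31, -1341/124]
step 1: P̄ = F·P·Fᵀ + Q = [569/31 1692/31; 1692/31 13961/62]
step 1: y = z − H·x̄ = [-1959/62]
step 1: S = H·P̄·Hᵀ + R = [43858/31]
step 1: K = P̄·Hᵀ·S⁻¹ = [-2261/21929; -17345/43858]
step 1: x' = x̄ + K·y = [-97631/43858, 73743/43858]
step 1: P' = (I − K·H)·P̄ = [72689/21929 -68167/21929; -68167/21929 85512/21929]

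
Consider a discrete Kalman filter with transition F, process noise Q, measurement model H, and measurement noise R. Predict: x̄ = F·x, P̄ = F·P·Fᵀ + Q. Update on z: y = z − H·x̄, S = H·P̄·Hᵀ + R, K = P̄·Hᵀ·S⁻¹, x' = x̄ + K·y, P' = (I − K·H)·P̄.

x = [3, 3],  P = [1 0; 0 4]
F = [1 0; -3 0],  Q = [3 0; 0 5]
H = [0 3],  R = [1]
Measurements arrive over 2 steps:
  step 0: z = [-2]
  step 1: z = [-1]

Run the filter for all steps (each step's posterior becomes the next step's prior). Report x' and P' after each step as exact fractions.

step 0: x̄ = F·x = [3, -9]
step 0: P̄ = F·P·Fᵀ + Q = [4 -3; -3 14]
step 0: y = z − H·x̄ = [25]
step 0: S = H·P̄·Hᵀ + R = [127]
step 0: K = P̄·Hᵀ·S⁻¹ = [-9/127; 42/127]
step 0: x' = x̄ + K·y = [156/127, -93/127]
step 0: P' = (I − K·H)·P̄ = [427/127 -3/127; -3/127 14/127]
step 1: x̄ = F·x = [156/127, -468/127]
step 1: P̄ = F·P·Fᵀ + Q = [808/127 -1281/127; -1281/127 4478/127]
step 1: y = z − H·x̄ = [1277/127]
step 1: S = H·P̄·Hᵀ + R = [40429/127]
step 1: K = P̄·Hᵀ·S⁻¹ = [-3843/40429; 13434/40429]
step 1: x' = x̄ + K·y = [11019/40429, -13902/40429]
step 1: P' = (I − K·H)·P̄ = [140929/40429 -1281/40429; -1281/40429 4478/40429]

step 0: x' = [156/127, -93/127], P' = [427/127 -3/127; -3/127 14/127]
step 1: x' = [11019/40429, -13902/40429], P' = [140929/40429 -1281/40429; -1281/40429 4478/40429]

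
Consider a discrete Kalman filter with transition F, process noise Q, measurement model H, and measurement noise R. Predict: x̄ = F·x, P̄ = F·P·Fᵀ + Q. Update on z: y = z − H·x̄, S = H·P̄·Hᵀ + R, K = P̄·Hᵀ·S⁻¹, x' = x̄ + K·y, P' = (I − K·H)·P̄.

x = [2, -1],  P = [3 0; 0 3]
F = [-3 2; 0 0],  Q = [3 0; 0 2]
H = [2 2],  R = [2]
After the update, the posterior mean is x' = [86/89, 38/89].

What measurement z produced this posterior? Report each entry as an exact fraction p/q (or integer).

z = [3]

x̄ = F·x = [-8, 0]
P̄ = F·P·Fᵀ + Q = [42 0; 0 2]
S = H·P̄·Hᵀ + R = [178]
K = P̄·Hᵀ·S⁻¹ = [42/89; 2/89]
x' − x̄ = [798/89, 38/89] = K·y
y = (KᵀK)⁻¹·Kᵀ·(x' − x̄) = [19]
z = y + H·x̄ = [19] + [-16] = [3]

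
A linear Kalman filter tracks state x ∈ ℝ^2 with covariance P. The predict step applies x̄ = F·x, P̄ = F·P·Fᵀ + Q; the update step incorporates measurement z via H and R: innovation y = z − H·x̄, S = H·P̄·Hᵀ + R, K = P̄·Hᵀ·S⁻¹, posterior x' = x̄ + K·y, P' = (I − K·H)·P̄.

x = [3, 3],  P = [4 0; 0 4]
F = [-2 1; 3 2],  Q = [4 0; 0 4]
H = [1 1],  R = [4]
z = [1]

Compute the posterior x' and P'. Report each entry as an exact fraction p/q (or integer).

x̄ = F·x = [-3, 15]
P̄ = F·P·Fᵀ + Q = [24 -16; -16 56]
y = z − H·x̄ = [-11]
S = H·P̄·Hᵀ + R = [52]
K = P̄·Hᵀ·S⁻¹ = [2/13; 10/13]
x' = x̄ + K·y = [-61/13, 85/13]
P' = (I − K·H)·P̄ = [296/13 -288/13; -288/13 328/13]

x' = [-61/13, 85/13]
P' = [296/13 -288/13; -288/13 328/13]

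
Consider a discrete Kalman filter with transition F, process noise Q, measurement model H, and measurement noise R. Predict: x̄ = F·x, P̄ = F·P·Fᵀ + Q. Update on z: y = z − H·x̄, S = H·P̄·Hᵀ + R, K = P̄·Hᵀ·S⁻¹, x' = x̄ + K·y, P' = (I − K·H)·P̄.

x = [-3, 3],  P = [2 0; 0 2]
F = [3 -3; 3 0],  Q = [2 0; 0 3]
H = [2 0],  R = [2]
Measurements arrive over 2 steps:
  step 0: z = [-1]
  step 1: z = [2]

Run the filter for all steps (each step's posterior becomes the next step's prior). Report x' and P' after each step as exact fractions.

step 0: x' = [-8/11, -9/11], P' = [38/77 18/77; 18/77 969/77]
step 1: x' = [17807/17863, -38712/17863], P' = [8893/17863 180/17863; 180/17863 132087/17863]

step 0: x̄ = F·x = [-18, -9]
step 0: P̄ = F·P·Fᵀ + Q = [38 18; 18 21]
step 0: y = z − H·x̄ = [35]
step 0: S = H·P̄·Hᵀ + R = [154]
step 0: K = P̄·Hᵀ·S⁻¹ = [38/77; 18/77]
step 0: x' = x̄ + K·y = [-8/11, -9/11]
step 0: P' = (I − K·H)·P̄ = [38/77 18/77; 18/77 969/77]
step 1: x̄ = F·x = [3/11, -24/11]
step 1: P̄ = F·P·Fᵀ + Q = [8893/77 180/77; 180/77 573/77]
step 1: y = z − H·x̄ = [16/11]
step 1: S = H·P̄·Hᵀ + R = [35726/77]
step 1: K = P̄·Hᵀ·S⁻¹ = [8893/17863; 180/17863]
step 1: x' = x̄ + K·y = [17807/17863, -38712/17863]
step 1: P' = (I − K·H)·P̄ = [8893/17863 180/17863; 180/17863 132087/17863]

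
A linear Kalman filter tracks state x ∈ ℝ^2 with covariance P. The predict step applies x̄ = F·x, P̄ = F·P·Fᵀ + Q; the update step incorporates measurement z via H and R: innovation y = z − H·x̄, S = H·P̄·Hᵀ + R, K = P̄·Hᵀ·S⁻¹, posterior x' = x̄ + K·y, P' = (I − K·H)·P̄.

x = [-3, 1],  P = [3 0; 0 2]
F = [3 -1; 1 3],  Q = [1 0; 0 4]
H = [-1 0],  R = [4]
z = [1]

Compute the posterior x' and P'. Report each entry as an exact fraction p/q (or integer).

x' = [-35/17, 27/34]
P' = [60/17 6/17; 6/17 841/34]

x̄ = F·x = [-10, 0]
P̄ = F·P·Fᵀ + Q = [30 3; 3 25]
y = z − H·x̄ = [-9]
S = H·P̄·Hᵀ + R = [34]
K = P̄·Hᵀ·S⁻¹ = [-15/17; -3/34]
x' = x̄ + K·y = [-35/17, 27/34]
P' = (I − K·H)·P̄ = [60/17 6/17; 6/17 841/34]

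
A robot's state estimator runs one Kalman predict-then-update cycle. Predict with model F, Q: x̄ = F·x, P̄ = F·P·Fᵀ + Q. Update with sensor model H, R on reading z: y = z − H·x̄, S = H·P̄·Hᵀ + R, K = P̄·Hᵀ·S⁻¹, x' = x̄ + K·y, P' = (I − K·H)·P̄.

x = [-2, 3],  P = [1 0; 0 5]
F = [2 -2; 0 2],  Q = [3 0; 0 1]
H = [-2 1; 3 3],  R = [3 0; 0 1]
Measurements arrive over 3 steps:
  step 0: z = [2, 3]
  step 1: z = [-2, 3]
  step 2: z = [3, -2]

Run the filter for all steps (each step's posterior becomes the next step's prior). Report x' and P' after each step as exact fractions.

step 0: x̄ = F·x = [-10, 6]
step 0: P̄ = F·P·Fᵀ + Q = [27 -20; -20 21]
step 0: y = z − H·x̄ = [-24, 15]
step 0: S = H·P̄·Hᵀ + R = [212 -39; -39 73]
step 0: K = P̄·Hᵀ·S⁻¹ = [-4583/13955 1566/13955; 914/2791 603/2791]
step 0: x' = x̄ + K·y = [-6068/13955, 3855/2791]
step 0: P' = (I − K·H)·P̄ = [4757/13955 -847/2791; -847/2791 1048/2791]
step 1: x̄ = F·x = [-50686/13955, 7710/2791]
step 1: P̄ = F·P·Fᵀ + Q = [115733/13955 -7580/2791; -7580/2791 6983/2791]
step 1: y = z − H·x̄ = [-167832/13955, 78273/13955]
step 1: S = H·P̄·Hᵀ + R = [691312/13955 -475953/13955; -475953/13955 687587/13955]
step 1: K = P̄·Hᵀ·S⁻¹ = [-5308349/17829157 2380158/17829157; 5149698/17829157 3332457/17829157]
step 1: x' = x̄ + K·y = [12434560/17829157, 6010125/17829157]
step 1: P' = (I − K·H)·P̄ = [5572811/17829157 -4779425/17829157; -4779425/17829157 5890244/17829157]
step 2: x̄ = F·x = [12848870/17829157, 12020250/17829157]
step 2: P̄ = F·P·Fᵀ + Q = [137575091/17829157 -42678676/17829157; -42678676/17829157 41390133/17829157]
step 2: y = z − H·x̄ = [67164961/17829157, -110265674/17829157]
step 2: S = H·P̄·Hᵀ + R = [815892672/17829157 -573244119/17829157; -573244119/17829157 860300005/17829157]
step 2: K = P̄·Hᵀ·S⁻¹ = [-6182666555/20937818307 133762554/997038967; 5991585182/20937818307 185633091/997038967]
step 2: x' = x̄ + K·y = [-25574346233/20937818307, 12577951934/20937818307]
step 2: P' = (I − K·H)·P̄ = [6494779181/20937818307 -5558441303/20937818307; -5558441303/20937818307 6857872940/20937818307]

step 0: x' = [-6068/13955, 3855/2791], P' = [4757/13955 -847/2791; -847/2791 1048/2791]
step 1: x' = [12434560/17829157, 6010125/17829157], P' = [5572811/17829157 -4779425/17829157; -4779425/17829157 5890244/17829157]
step 2: x' = [-25574346233/20937818307, 12577951934/20937818307], P' = [6494779181/20937818307 -5558441303/20937818307; -5558441303/20937818307 6857872940/20937818307]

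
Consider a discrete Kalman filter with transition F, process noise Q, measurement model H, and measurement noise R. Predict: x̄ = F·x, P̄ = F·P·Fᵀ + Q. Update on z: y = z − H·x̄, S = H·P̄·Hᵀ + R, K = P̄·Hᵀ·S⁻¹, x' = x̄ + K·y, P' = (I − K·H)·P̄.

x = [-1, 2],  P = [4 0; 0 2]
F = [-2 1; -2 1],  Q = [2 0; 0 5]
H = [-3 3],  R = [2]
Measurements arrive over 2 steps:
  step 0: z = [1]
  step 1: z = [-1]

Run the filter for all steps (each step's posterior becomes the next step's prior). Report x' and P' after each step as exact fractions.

step 0: x' = [254/65, 55/13], P' = [1264/65 252/13; 252/13 254/13]
step 1: x' = [-227/65, -248/65], P' = [276/13 1376/65; 1376/65 1386/65]

step 0: x̄ = F·x = [4, 4]
step 0: P̄ = F·P·Fᵀ + Q = [20 18; 18 23]
step 0: y = z − H·x̄ = [1]
step 0: S = H·P̄·Hᵀ + R = [65]
step 0: K = P̄·Hᵀ·S⁻¹ = [-6/65; 3/13]
step 0: x' = x̄ + K·y = [254/65, 55/13]
step 0: P' = (I − K·H)·P̄ = [1264/65 252/13; 252/13 254/13]
step 1: x̄ = F·x = [-233/65, -233/65]
step 1: P̄ = F·P·Fᵀ + Q = [1416/65 1286/65; 1286/65 1611/65]
step 1: y = z − H·x̄ = [-1]
step 1: S = H·P̄·Hᵀ + R = [65]
step 1: K = P̄·Hᵀ·S⁻¹ = [-6/65; 3/13]
step 1: x' = x̄ + K·y = [-227/65, -248/65]
step 1: P' = (I − K·H)·P̄ = [276/13 1376/65; 1376/65 1386/65]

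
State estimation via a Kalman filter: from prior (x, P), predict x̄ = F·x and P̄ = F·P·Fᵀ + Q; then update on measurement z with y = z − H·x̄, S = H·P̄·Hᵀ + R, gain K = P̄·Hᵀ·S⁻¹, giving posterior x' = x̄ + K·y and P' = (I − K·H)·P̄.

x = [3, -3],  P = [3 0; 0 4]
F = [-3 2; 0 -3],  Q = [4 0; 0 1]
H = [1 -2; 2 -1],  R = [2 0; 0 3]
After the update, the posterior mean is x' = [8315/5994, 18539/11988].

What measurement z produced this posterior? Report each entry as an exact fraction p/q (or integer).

z = [-2, 2]

x̄ = F·x = [-15, 9]
P̄ = F·P·Fᵀ + Q = [47 -24; -24 37]
S = H·P̄·Hᵀ + R = [293 288; 288 324]
K = P̄·Hᵀ·S⁻¹ = [-89/333 3607/5994; -202/333 3319/11988]
x' − x̄ = [98225/5994, -89353/11988] = K·y
y = (KᵀK)⁻¹·Kᵀ·(x' − x̄) = [31, 41]
z = y + H·x̄ = [31, 41] + [-33, -39] = [-2, 2]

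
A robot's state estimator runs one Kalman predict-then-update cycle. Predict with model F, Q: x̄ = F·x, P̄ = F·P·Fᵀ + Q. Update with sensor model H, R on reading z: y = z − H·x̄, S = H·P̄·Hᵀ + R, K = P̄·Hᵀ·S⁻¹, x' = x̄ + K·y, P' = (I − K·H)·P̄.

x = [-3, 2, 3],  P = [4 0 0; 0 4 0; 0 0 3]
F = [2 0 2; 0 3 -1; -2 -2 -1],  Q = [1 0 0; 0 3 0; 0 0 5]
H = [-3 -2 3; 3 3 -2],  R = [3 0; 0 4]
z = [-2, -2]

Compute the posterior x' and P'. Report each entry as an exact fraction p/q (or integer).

x̄ = F·x = [0, 3, -1]
P̄ = F·P·Fᵀ + Q = [29 -6 -22; -6 42 -21; -22 -21 40]
y = z − H·x̄ = [7, -13]
S = H·P̄·Hᵀ + R = [1368 -1266; -1266 1211]
K = P̄·Hᵀ·S⁻¹ = [-3077/5988 -443/998; 11227/17964 2327/2994; 1919/8982 76/1497]
x' = x̄ + K·y = [13015/5988, -49025/17964, -1477/8982]
P' = (I − K·H)·P̄ = [13383/1996 -11387/1996 2383/998; -11387/1996 36157/5988 -3157/2994; 2383/998 -3157/2994 2842/1497]

x' = [13015/5988, -49025/17964, -1477/8982]
P' = [13383/1996 -11387/1996 2383/998; -11387/1996 36157/5988 -3157/2994; 2383/998 -3157/2994 2842/1497]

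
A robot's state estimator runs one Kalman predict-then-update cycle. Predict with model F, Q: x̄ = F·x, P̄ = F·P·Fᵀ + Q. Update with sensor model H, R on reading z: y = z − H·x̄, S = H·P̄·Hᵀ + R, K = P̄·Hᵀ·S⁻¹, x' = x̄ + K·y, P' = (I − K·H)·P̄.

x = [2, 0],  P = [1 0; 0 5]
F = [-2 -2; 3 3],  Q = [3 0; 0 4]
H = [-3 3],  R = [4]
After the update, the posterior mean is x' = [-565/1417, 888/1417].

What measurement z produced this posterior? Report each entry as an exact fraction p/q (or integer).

z = [3]

x̄ = F·x = [-4, 6]
P̄ = F·P·Fᵀ + Q = [27 -36; -36 58]
S = H·P̄·Hᵀ + R = [1417]
K = P̄·Hᵀ·S⁻¹ = [-189/1417; 282/1417]
x' − x̄ = [5103/1417, -7614/1417] = K·y
y = (KᵀK)⁻¹·Kᵀ·(x' − x̄) = [-27]
z = y + H·x̄ = [-27] + [30] = [3]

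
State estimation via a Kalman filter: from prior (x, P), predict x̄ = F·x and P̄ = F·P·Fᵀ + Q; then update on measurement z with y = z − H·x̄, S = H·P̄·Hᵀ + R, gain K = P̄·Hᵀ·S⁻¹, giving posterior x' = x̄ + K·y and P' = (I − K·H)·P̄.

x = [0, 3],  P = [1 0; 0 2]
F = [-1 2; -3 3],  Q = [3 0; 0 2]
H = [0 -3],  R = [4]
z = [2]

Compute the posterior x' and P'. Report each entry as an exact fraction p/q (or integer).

x' = [57/53, -138/265]
P' = [231/53 12/53; 12/53 116/265]

x̄ = F·x = [6, 9]
P̄ = F·P·Fᵀ + Q = [12 15; 15 29]
y = z − H·x̄ = [29]
S = H·P̄·Hᵀ + R = [265]
K = P̄·Hᵀ·S⁻¹ = [-9/53; -87/265]
x' = x̄ + K·y = [57/53, -138/265]
P' = (I − K·H)·P̄ = [231/53 12/53; 12/53 116/265]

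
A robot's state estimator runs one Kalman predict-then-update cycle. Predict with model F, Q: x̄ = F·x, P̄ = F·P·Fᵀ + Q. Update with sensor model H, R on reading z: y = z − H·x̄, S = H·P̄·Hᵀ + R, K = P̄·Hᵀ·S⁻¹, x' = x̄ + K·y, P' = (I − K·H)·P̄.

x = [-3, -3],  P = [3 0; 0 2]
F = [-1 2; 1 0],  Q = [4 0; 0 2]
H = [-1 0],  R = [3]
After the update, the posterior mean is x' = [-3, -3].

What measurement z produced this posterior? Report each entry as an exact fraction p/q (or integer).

z = [3]

x̄ = F·x = [-3, -3]
P̄ = F·P·Fᵀ + Q = [15 -3; -3 5]
S = H·P̄·Hᵀ + R = [18]
K = P̄·Hᵀ·S⁻¹ = [-5/6; 1/6]
x' − x̄ = [0, 0] = K·y
y = (KᵀK)⁻¹·Kᵀ·(x' − x̄) = [0]
z = y + H·x̄ = [0] + [3] = [3]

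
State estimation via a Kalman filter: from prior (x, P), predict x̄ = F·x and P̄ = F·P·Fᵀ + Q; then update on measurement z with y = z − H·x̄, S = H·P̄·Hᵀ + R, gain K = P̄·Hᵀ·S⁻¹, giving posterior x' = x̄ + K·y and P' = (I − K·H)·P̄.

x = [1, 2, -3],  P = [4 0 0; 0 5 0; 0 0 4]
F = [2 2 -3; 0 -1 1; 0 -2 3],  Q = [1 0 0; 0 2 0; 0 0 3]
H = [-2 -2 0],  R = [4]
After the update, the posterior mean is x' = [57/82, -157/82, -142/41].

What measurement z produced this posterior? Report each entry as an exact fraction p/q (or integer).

z = [3]

x̄ = F·x = [15, -5, -13]
P̄ = F·P·Fᵀ + Q = [73 -22 -56; -22 11 22; -56 22 59]
S = H·P̄·Hᵀ + R = [164]
K = P̄·Hᵀ·S⁻¹ = [-51/82; 11/82; 17/41]
x' − x̄ = [-1173/82, 253/82, 391/41] = K·y
y = (KᵀK)⁻¹·Kᵀ·(x' − x̄) = [23]
z = y + H·x̄ = [23] + [-20] = [3]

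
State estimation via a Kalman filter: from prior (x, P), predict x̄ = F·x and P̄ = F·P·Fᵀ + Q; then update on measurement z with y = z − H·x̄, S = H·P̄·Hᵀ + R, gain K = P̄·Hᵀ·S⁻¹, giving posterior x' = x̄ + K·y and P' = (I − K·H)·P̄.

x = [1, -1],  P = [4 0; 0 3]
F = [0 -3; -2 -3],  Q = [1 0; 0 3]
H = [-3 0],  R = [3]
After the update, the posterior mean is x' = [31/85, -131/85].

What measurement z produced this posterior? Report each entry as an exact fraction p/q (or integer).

x̄ = F·x = [3, 1]
P̄ = F·P·Fᵀ + Q = [28 27; 27 46]
S = H·P̄·Hᵀ + R = [255]
K = P̄·Hᵀ·S⁻¹ = [-28/85; -27/85]
x' − x̄ = [-224/85, -216/85] = K·y
y = (KᵀK)⁻¹·Kᵀ·(x' − x̄) = [8]
z = y + H·x̄ = [8] + [-9] = [-1]

z = [-1]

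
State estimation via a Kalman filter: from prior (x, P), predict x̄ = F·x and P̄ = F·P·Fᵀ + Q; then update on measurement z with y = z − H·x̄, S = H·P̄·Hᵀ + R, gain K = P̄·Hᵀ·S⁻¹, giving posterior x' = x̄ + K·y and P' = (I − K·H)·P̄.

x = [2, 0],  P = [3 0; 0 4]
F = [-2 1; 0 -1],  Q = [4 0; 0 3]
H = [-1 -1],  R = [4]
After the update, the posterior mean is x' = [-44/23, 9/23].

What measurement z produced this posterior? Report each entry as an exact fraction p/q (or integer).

z = [1]

x̄ = F·x = [-4, 0]
P̄ = F·P·Fᵀ + Q = [20 -4; -4 7]
S = H·P̄·Hᵀ + R = [23]
K = P̄·Hᵀ·S⁻¹ = [-16/23; -3/23]
x' − x̄ = [48/23, 9/23] = K·y
y = (KᵀK)⁻¹·Kᵀ·(x' − x̄) = [-3]
z = y + H·x̄ = [-3] + [4] = [1]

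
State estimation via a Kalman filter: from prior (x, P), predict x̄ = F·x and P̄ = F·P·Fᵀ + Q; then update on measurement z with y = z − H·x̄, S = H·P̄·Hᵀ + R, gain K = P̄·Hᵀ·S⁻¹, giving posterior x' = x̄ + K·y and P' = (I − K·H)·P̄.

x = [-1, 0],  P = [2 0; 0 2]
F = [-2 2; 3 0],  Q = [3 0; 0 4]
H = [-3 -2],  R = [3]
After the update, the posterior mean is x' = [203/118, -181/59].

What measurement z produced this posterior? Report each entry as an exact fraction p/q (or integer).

z = [1]

x̄ = F·x = [2, -3]
P̄ = F·P·Fᵀ + Q = [19 -12; -12 22]
S = H·P̄·Hᵀ + R = [118]
K = P̄·Hᵀ·S⁻¹ = [-33/118; -4/59]
x' − x̄ = [-33/118, -4/59] = K·y
y = (KᵀK)⁻¹·Kᵀ·(x' − x̄) = [1]
z = y + H·x̄ = [1] + [0] = [1]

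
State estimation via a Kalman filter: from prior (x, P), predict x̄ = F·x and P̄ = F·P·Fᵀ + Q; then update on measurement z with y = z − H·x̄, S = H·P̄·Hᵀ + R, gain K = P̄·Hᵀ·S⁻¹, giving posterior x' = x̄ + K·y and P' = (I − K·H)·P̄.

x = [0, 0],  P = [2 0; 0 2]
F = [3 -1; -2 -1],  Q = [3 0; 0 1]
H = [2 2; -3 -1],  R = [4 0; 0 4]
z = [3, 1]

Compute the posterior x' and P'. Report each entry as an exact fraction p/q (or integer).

x' = [-373/415, 854/415]
P' = [857/830 -1111/830; -1111/830 2033/830]

x̄ = F·x = [0, 0]
P̄ = F·P·Fᵀ + Q = [23 -10; -10 11]
y = z − H·x̄ = [3, 1]
S = H·P̄·Hᵀ + R = [60 -80; -80 162]
K = P̄·Hᵀ·S⁻¹ = [-127/830 -73/166; 461/830 65/166]
x' = x̄ + K·y = [-373/415, 854/415]
P' = (I − K·H)·P̄ = [857/830 -1111/830; -1111/830 2033/830]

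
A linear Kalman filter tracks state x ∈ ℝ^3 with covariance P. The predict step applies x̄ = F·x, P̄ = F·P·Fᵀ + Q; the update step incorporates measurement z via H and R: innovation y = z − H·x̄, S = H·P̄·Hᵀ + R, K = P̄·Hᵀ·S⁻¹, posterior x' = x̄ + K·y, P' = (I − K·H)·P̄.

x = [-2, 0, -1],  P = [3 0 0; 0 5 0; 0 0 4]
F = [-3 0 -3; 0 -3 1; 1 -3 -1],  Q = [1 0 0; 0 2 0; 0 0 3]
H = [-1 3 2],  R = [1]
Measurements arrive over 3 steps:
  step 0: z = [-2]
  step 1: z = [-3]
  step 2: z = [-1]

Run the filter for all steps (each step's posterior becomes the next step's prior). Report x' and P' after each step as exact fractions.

step 0: x̄ = F·x = [9, -1, -1]
step 0: P̄ = F·P·Fᵀ + Q = [64 -12 3; -12 51 41; 3 41 55]
step 0: y = z − H·x̄ = [12]
step 0: S = H·P̄·Hᵀ + R = [1296]
step 0: K = P̄·Hᵀ·S⁻¹ = [-47/648; 247/1296; 115/648]
step 0: x' = x̄ + K·y = [439/54, 139/108, 61/54]
step 0: P' = (I − K·H)·P̄ = [18527/324 3833/648 6377/324; 3833/648 5087/1296 -1837/648; 6377/324 -1837/648 4595/324]
step 1: x̄ = F·x = [-250/9, -295/108, 113/36]
step 1: P̄ = F·P·Fᵀ + Q = [8978/9 -3989/54 -1823/18; -3989/54 88799/1296 9971/432; -1823/18 9971/432 2567/144]
step 1: y = z − H·x̄ = [-1039/36]
step 1: S = H·P̄·Hᵀ + R = [404903/144]
step 1: K = P̄·Hᵀ·S⁻¹ = [-1304/2579; 140653/1214709; 29689/404903]
step 1: x' = x̄ + K·y = [-34004/2579, -2459119/404903, 414088/404903]
step 1: P' = (I − K·H)·P̄ = [718770/2579 234052/2579 7655/2579; 234052/2579 112303577/3644127 -962216/1214709; 7655/2579 -962216/1214709 1096870/404903]
step 2: x̄ = F·x = [14773620/404903, 7791445/404903, 1624641/404903]
step 2: P̄ = F·P·Fᵀ + Q = [1047531773/404903 320932713/404903 -7421232/404903; 320932713/404903 116134685/404903 2170050/404903; -7421232/404903 2170050/404903 2656960/404903]
step 2: y = z − H·x̄ = [-12254900/404903]
step 2: S = H·P̄·Hᵀ + R = [233905931/404903]
step 2: K = P̄·Hᵀ·S⁻¹ = [-99576098/233905931; 31811442/233905931; 19245302/233905931]
step 2: x' = x̄ + K·y = [1649754020/33415133, 505454095/33415133, 50863651/33415133]
step 2: P' = (I − K·H)·P̄ = [580653873453/233905931 193220905473/233905931 445790468/233905931; 193220905473/233905931 64589849357/233905931 -258415578/233905931; 445790468/233905931 -258415578/233905931 620141252/233905931]

step 0: x' = [439/54, 139/108, 61/54], P' = [18527/324 3833/648 6377/324; 3833/648 5087/1296 -1837/648; 6377/324 -1837/648 4595/324]
step 1: x' = [-34004/2579, -2459119/404903, 414088/404903], P' = [718770/2579 234052/2579 7655/2579; 234052/2579 112303577/3644127 -962216/1214709; 7655/2579 -962216/1214709 1096870/404903]
step 2: x' = [1649754020/33415133, 505454095/33415133, 50863651/33415133], P' = [580653873453/233905931 193220905473/233905931 445790468/233905931; 193220905473/233905931 64589849357/233905931 -258415578/233905931; 445790468/233905931 -258415578/233905931 620141252/233905931]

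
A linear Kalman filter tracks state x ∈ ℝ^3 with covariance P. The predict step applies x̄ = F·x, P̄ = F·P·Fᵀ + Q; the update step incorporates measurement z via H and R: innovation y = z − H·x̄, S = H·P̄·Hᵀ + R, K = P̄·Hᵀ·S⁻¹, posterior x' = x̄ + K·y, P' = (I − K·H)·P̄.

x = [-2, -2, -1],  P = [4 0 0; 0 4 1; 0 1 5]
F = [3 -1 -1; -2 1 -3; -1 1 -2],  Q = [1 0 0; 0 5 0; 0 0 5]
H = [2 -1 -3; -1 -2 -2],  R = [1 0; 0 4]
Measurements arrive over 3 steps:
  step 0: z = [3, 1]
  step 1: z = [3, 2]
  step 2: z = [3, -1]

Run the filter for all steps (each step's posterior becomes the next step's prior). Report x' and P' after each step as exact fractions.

step 0: x̄ = F·x = [-3, 5, 2]
step 0: P̄ = F·P·Fᵀ + Q = [48 -11 -5; -11 64 37; -5 37 29]
step 0: y = z − H·x̄ = [20, 12]
step 0: S = H·P̄·Hᵀ + R = [844 540; 540 656]
step 0: K = P̄·Hᵀ·S⁻¹ = [5542/16379 -9923/32758; -593/5956 -623/2978; -4831/65516 -8707/65516]
step 0: x' = x̄ + K·y = [2165/16379, 742/1489, -17518/16379]
step 0: P' = (I − K·H)·P̄ = [30684/16379 -6553/2978 61245/32758; -6553/2978 26377/5956 -4333/1489; 61245/32758 -4333/1489 146821/65516]
step 1: x̄ = F·x = [1441/1489, 5126/1489, 41033/16379]
step 1: P̄ = F·P·Fᵀ + Q = [30815/1489 -57856/1489 -158589/5956; -57856/1489 127739/1489 332703/5956; -158589/5956 332703/5956 2868647/65516]
step 1: y = z − H·x̄ = [196920/16379, 243447/16379]
step 1: S = H·P̄·Hᵀ + R = [90002097/65516 64400529/65516; 64400529/65516 11922967/16379]
step 1: K = P̄·Hᵀ·S⁻¹ = [2141156006/8849135745 -516941051/2949711915; -190645222/8849135745 -904695023/2949711915; -465045671/2949711915 -23894939/983237305]
step 1: x' = x̄ + K·y = [1250658684/983237305, -1352072483/983237305, 244363348/983237305]
step 1: P' = (I − K·H)·P̄ = [11287500872/8849135745 -14030079064/8849135745 3829324978/2949711915; -14030079064/8849135745 32599570958/8849135745 -6718787096/2949711915; 3829324978/2949711915 -6718787096/2949711915 1649164747/983237305]
step 2: x̄ = F·x = [4859685187/983237305, -917295979/196647461, -3091457863/983237305]
step 2: P̄ = F·P·Fᵀ + Q = [132818599478/8849135745 -49335214091/1769827149 -18943740038/983237305; -49335214091/1769827149 114098356174/1769827149 8167051938/196647461; -18943740038/983237305 8167051938/196647461 33571131607/983237305]
step 2: y = z − H·x̄ = [-20630511943/983237305, -11479427634/983237305]
step 2: S = H·P̄·Hᵀ + R = [9067609203878/8849135745 2179616012983/2949711915; 2179616012983/2949711915 547800308698/983237305]
step 2: K = P̄·Hᵀ·S⁻¹ = [52024848259870/220204375774051 -37666729308577/220204375774051; -3022942073735/220204375774051 -68764253909420/220204375774051; -36067178134098/220204375774051 -4369350915561/220204375774051]
step 2: x' = x̄ + K·y = [436534680720849/220204375774051, -160921297798332/220204375774051, 115424269764515/220204375774051]
step 2: P' = (I − K·H)·P̄ = [272172644648176/220204375774051 -337289516078642/220204375774051 276536652371708/220204375774051; -337289516078642/220204375774051 795037943829016/220204375774051 -488864677970855/220204375774051; 276536652371708/220204375774051 -488864677970855/220204375774051 359335053616123/220204375774051]

step 0: x' = [2165/16379, 742/1489, -17518/16379], P' = [30684/16379 -6553/2978 61245/32758; -6553/2978 26377/5956 -4333/1489; 61245/32758 -4333/1489 146821/65516]
step 1: x' = [1250658684/983237305, -1352072483/983237305, 244363348/983237305], P' = [11287500872/8849135745 -14030079064/8849135745 3829324978/2949711915; -14030079064/8849135745 32599570958/8849135745 -6718787096/2949711915; 3829324978/2949711915 -6718787096/2949711915 1649164747/983237305]
step 2: x' = [436534680720849/220204375774051, -160921297798332/220204375774051, 115424269764515/220204375774051], P' = [272172644648176/220204375774051 -337289516078642/220204375774051 276536652371708/220204375774051; -337289516078642/220204375774051 795037943829016/220204375774051 -488864677970855/220204375774051; 276536652371708/220204375774051 -488864677970855/220204375774051 359335053616123/220204375774051]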